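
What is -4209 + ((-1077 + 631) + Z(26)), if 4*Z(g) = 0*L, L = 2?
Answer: -4655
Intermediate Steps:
Z(g) = 0 (Z(g) = (0*2)/4 = (¼)*0 = 0)
-4209 + ((-1077 + 631) + Z(26)) = -4209 + ((-1077 + 631) + 0) = -4209 + (-446 + 0) = -4209 - 446 = -4655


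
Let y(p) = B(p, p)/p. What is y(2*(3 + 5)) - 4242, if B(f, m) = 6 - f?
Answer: -33941/8 ≈ -4242.6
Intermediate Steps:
y(p) = (6 - p)/p
y(2*(3 + 5)) - 4242 = (6 - 2*(3 + 5))/((2*(3 + 5))) - 4242 = (6 - 2*8)/((2*8)) - 4242 = (6 - 1*16)/16 - 4242 = (6 - 16)/16 - 4242 = (1/16)*(-10) - 4242 = -5/8 - 4242 = -33941/8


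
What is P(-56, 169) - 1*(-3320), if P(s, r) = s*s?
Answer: 6456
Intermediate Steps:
P(s, r) = s²
P(-56, 169) - 1*(-3320) = (-56)² - 1*(-3320) = 3136 + 3320 = 6456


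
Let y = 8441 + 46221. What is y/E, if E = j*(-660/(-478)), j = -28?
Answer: -6532109/4620 ≈ -1413.9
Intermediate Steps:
y = 54662
E = -9240/239 (E = -(-18480)/(-478) = -(-18480)*(-1)/478 = -28*330/239 = -9240/239 ≈ -38.661)
y/E = 54662/(-9240/239) = 54662*(-239/9240) = -6532109/4620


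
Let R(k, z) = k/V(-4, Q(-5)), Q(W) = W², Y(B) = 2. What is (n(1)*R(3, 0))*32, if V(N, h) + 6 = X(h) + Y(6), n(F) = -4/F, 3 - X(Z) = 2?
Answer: 128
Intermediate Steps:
X(Z) = 1 (X(Z) = 3 - 1*2 = 3 - 2 = 1)
V(N, h) = -3 (V(N, h) = -6 + (1 + 2) = -6 + 3 = -3)
R(k, z) = -k/3 (R(k, z) = k/(-3) = k*(-⅓) = -k/3)
(n(1)*R(3, 0))*32 = ((-4/1)*(-⅓*3))*32 = (-4*1*(-1))*32 = -4*(-1)*32 = 4*32 = 128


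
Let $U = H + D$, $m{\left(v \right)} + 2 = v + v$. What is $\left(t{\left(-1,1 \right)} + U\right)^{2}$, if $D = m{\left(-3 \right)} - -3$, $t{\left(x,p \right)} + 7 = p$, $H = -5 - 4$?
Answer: $400$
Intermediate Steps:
$H = -9$
$m{\left(v \right)} = -2 + 2 v$ ($m{\left(v \right)} = -2 + \left(v + v\right) = -2 + 2 v$)
$t{\left(x,p \right)} = -7 + p$
$D = -5$ ($D = \left(-2 + 2 \left(-3\right)\right) - -3 = \left(-2 - 6\right) + 3 = -8 + 3 = -5$)
$U = -14$ ($U = -9 - 5 = -14$)
$\left(t{\left(-1,1 \right)} + U\right)^{2} = \left(\left(-7 + 1\right) - 14\right)^{2} = \left(-6 - 14\right)^{2} = \left(-20\right)^{2} = 400$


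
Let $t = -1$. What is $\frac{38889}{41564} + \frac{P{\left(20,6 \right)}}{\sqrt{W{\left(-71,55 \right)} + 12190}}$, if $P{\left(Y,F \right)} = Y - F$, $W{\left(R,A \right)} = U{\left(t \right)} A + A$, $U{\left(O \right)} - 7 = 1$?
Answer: $\frac{38889}{41564} + \frac{14 \sqrt{12685}}{12685} \approx 1.0599$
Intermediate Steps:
$U{\left(O \right)} = 8$ ($U{\left(O \right)} = 7 + 1 = 8$)
$W{\left(R,A \right)} = 9 A$ ($W{\left(R,A \right)} = 8 A + A = 9 A$)
$\frac{38889}{41564} + \frac{P{\left(20,6 \right)}}{\sqrt{W{\left(-71,55 \right)} + 12190}} = \frac{38889}{41564} + \frac{20 - 6}{\sqrt{9 \cdot 55 + 12190}} = 38889 \cdot \frac{1}{41564} + \frac{20 - 6}{\sqrt{495 + 12190}} = \frac{38889}{41564} + \frac{14}{\sqrt{12685}} = \frac{38889}{41564} + 14 \frac{\sqrt{12685}}{12685} = \frac{38889}{41564} + \frac{14 \sqrt{12685}}{12685}$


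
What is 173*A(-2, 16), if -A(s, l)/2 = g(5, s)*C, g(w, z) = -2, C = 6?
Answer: 4152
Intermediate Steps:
A(s, l) = 24 (A(s, l) = -(-4)*6 = -2*(-12) = 24)
173*A(-2, 16) = 173*24 = 4152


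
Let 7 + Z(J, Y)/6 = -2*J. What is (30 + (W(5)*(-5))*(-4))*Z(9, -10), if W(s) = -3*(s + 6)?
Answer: 94500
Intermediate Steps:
Z(J, Y) = -42 - 12*J (Z(J, Y) = -42 + 6*(-2*J) = -42 - 12*J)
W(s) = -18 - 3*s (W(s) = -3*(6 + s) = -18 - 3*s)
(30 + (W(5)*(-5))*(-4))*Z(9, -10) = (30 + ((-18 - 3*5)*(-5))*(-4))*(-42 - 12*9) = (30 + ((-18 - 15)*(-5))*(-4))*(-42 - 108) = (30 - 33*(-5)*(-4))*(-150) = (30 + 165*(-4))*(-150) = (30 - 660)*(-150) = -630*(-150) = 94500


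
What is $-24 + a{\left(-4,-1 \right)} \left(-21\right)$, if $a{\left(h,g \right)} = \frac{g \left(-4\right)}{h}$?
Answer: $-3$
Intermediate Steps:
$a{\left(h,g \right)} = - \frac{4 g}{h}$ ($a{\left(h,g \right)} = \frac{\left(-4\right) g}{h} = - \frac{4 g}{h}$)
$-24 + a{\left(-4,-1 \right)} \left(-21\right) = -24 + \left(-4\right) \left(-1\right) \frac{1}{-4} \left(-21\right) = -24 + \left(-4\right) \left(-1\right) \left(- \frac{1}{4}\right) \left(-21\right) = -24 - -21 = -24 + 21 = -3$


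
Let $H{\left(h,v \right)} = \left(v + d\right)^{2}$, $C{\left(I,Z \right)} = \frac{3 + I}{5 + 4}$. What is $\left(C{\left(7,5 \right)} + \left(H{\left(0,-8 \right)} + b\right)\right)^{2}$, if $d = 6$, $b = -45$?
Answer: $\frac{128881}{81} \approx 1591.1$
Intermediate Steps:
$C{\left(I,Z \right)} = \frac{1}{3} + \frac{I}{9}$ ($C{\left(I,Z \right)} = \frac{3 + I}{9} = \left(3 + I\right) \frac{1}{9} = \frac{1}{3} + \frac{I}{9}$)
$H{\left(h,v \right)} = \left(6 + v\right)^{2}$ ($H{\left(h,v \right)} = \left(v + 6\right)^{2} = \left(6 + v\right)^{2}$)
$\left(C{\left(7,5 \right)} + \left(H{\left(0,-8 \right)} + b\right)\right)^{2} = \left(\left(\frac{1}{3} + \frac{1}{9} \cdot 7\right) - \left(45 - \left(6 - 8\right)^{2}\right)\right)^{2} = \left(\left(\frac{1}{3} + \frac{7}{9}\right) - \left(45 - \left(-2\right)^{2}\right)\right)^{2} = \left(\frac{10}{9} + \left(4 - 45\right)\right)^{2} = \left(\frac{10}{9} - 41\right)^{2} = \left(- \frac{359}{9}\right)^{2} = \frac{128881}{81}$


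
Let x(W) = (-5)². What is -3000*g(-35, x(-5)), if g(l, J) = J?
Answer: -75000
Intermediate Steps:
x(W) = 25
-3000*g(-35, x(-5)) = -3000*25 = -75000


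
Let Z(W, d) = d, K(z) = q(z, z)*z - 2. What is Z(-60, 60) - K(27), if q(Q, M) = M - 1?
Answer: -640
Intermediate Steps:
q(Q, M) = -1 + M
K(z) = -2 + z*(-1 + z) (K(z) = (-1 + z)*z - 2 = z*(-1 + z) - 2 = -2 + z*(-1 + z))
Z(-60, 60) - K(27) = 60 - (-2 + 27*(-1 + 27)) = 60 - (-2 + 27*26) = 60 - (-2 + 702) = 60 - 1*700 = 60 - 700 = -640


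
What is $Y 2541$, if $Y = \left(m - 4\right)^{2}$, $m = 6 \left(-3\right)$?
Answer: $1229844$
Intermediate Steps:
$m = -18$
$Y = 484$ ($Y = \left(-18 - 4\right)^{2} = \left(-22\right)^{2} = 484$)
$Y 2541 = 484 \cdot 2541 = 1229844$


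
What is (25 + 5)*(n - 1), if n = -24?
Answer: -750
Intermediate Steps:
(25 + 5)*(n - 1) = (25 + 5)*(-24 - 1) = 30*(-25) = -750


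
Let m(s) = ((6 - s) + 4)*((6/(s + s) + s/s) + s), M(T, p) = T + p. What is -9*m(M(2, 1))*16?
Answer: -5040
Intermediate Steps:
m(s) = (10 - s)*(1 + s + 3/s) (m(s) = (10 - s)*((6/((2*s)) + 1) + s) = (10 - s)*((6*(1/(2*s)) + 1) + s) = (10 - s)*((3/s + 1) + s) = (10 - s)*((1 + 3/s) + s) = (10 - s)*(1 + s + 3/s))
-9*m(M(2, 1))*16 = -9*(7 - (2 + 1)² + 9*(2 + 1) + 30/(2 + 1))*16 = -9*(7 - 1*3² + 9*3 + 30/3)*16 = -9*(7 - 1*9 + 27 + 30*(⅓))*16 = -9*(7 - 9 + 27 + 10)*16 = -9*35*16 = -315*16 = -5040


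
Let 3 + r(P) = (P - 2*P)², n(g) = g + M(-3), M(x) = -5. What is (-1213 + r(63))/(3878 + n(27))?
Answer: 2753/3900 ≈ 0.70590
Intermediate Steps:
n(g) = -5 + g (n(g) = g - 5 = -5 + g)
r(P) = -3 + P² (r(P) = -3 + (P - 2*P)² = -3 + (-P)² = -3 + P²)
(-1213 + r(63))/(3878 + n(27)) = (-1213 + (-3 + 63²))/(3878 + (-5 + 27)) = (-1213 + (-3 + 3969))/(3878 + 22) = (-1213 + 3966)/3900 = 2753*(1/3900) = 2753/3900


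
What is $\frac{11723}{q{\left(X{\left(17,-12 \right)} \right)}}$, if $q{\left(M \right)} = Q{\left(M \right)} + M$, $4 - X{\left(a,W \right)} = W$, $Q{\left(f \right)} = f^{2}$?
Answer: $\frac{11723}{272} \approx 43.099$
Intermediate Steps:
$X{\left(a,W \right)} = 4 - W$
$q{\left(M \right)} = M + M^{2}$ ($q{\left(M \right)} = M^{2} + M = M + M^{2}$)
$\frac{11723}{q{\left(X{\left(17,-12 \right)} \right)}} = \frac{11723}{\left(4 - -12\right) \left(1 + \left(4 - -12\right)\right)} = \frac{11723}{\left(4 + 12\right) \left(1 + \left(4 + 12\right)\right)} = \frac{11723}{16 \left(1 + 16\right)} = \frac{11723}{16 \cdot 17} = \frac{11723}{272}$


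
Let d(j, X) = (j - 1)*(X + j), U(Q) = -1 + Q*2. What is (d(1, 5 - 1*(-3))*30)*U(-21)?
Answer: 0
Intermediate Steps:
U(Q) = -1 + 2*Q
d(j, X) = (-1 + j)*(X + j)
(d(1, 5 - 1*(-3))*30)*U(-21) = ((1² - (5 - 1*(-3)) - 1*1 + (5 - 1*(-3))*1)*30)*(-1 + 2*(-21)) = ((1 - (5 + 3) - 1 + (5 + 3)*1)*30)*(-1 - 42) = ((1 - 1*8 - 1 + 8*1)*30)*(-43) = ((1 - 8 - 1 + 8)*30)*(-43) = (0*30)*(-43) = 0*(-43) = 0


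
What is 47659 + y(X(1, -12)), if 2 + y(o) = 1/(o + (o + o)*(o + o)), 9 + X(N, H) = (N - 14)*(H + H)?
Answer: 17515806124/367539 ≈ 47657.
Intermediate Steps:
X(N, H) = -9 + 2*H*(-14 + N) (X(N, H) = -9 + (N - 14)*(H + H) = -9 + (-14 + N)*(2*H) = -9 + 2*H*(-14 + N))
y(o) = -2 + 1/(o + 4*o²) (y(o) = -2 + 1/(o + (o + o)*(o + o)) = -2 + 1/(o + (2*o)*(2*o)) = -2 + 1/(o + 4*o²))
47659 + y(X(1, -12)) = 47659 + (1 - 8*(-9 - 28*(-12) + 2*(-12)*1)² - 2*(-9 - 28*(-12) + 2*(-12)*1))/((-9 - 28*(-12) + 2*(-12)*1)*(1 + 4*(-9 - 28*(-12) + 2*(-12)*1))) = 47659 + (1 - 8*(-9 + 336 - 24)² - 2*(-9 + 336 - 24))/((-9 + 336 - 24)*(1 + 4*(-9 + 336 - 24))) = 47659 + (1 - 8*303² - 2*303)/(303*(1 + 4*303)) = 47659 + (1 - 8*91809 - 606)/(303*(1 + 1212)) = 47659 + (1/303)*(1 - 734472 - 606)/1213 = 47659 + (1/303)*(1/1213)*(-735077) = 47659 - 735077/367539 = 17515806124/367539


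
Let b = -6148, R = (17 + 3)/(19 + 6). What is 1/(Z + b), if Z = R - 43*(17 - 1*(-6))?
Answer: -5/35681 ≈ -0.00014013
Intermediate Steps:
R = ⅘ (R = 20/25 = 20*(1/25) = ⅘ ≈ 0.80000)
Z = -4941/5 (Z = ⅘ - 43*(17 - 1*(-6)) = ⅘ - 43*(17 + 6) = ⅘ - 43*23 = ⅘ - 989 = -4941/5 ≈ -988.20)
1/(Z + b) = 1/(-4941/5 - 6148) = 1/(-35681/5) = -5/35681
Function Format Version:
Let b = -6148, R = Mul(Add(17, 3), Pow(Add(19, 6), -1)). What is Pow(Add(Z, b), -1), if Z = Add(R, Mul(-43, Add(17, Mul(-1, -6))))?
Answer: Rational(-5, 35681) ≈ -0.00014013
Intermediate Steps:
R = Rational(4, 5) (R = Mul(20, Pow(25, -1)) = Mul(20, Rational(1, 25)) = Rational(4, 5) ≈ 0.80000)
Z = Rational(-4941, 5) (Z = Add(Rational(4, 5), Mul(-43, Add(17, Mul(-1, -6)))) = Add(Rational(4, 5), Mul(-43, Add(17, 6))) = Add(Rational(4, 5), Mul(-43, 23)) = Add(Rational(4, 5), -989) = Rational(-4941, 5) ≈ -988.20)
Pow(Add(Z, b), -1) = Pow(Add(Rational(-4941, 5), -6148), -1) = Pow(Rational(-35681, 5), -1) = Rational(-5, 35681)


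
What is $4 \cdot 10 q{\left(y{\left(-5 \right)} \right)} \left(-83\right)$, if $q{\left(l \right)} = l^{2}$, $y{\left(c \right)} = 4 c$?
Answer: $-1328000$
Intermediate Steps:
$4 \cdot 10 q{\left(y{\left(-5 \right)} \right)} \left(-83\right) = 4 \cdot 10 \left(4 \left(-5\right)\right)^{2} \left(-83\right) = 40 \left(-20\right)^{2} \left(-83\right) = 40 \cdot 400 \left(-83\right) = 16000 \left(-83\right) = -1328000$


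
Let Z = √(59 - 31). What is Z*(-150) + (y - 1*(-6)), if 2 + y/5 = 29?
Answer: 141 - 300*√7 ≈ -652.73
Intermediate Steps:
y = 135 (y = -10 + 5*29 = -10 + 145 = 135)
Z = 2*√7 (Z = √28 = 2*√7 ≈ 5.2915)
Z*(-150) + (y - 1*(-6)) = (2*√7)*(-150) + (135 - 1*(-6)) = -300*√7 + (135 + 6) = -300*√7 + 141 = 141 - 300*√7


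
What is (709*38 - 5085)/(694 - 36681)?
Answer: -21857/35987 ≈ -0.60736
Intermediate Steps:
(709*38 - 5085)/(694 - 36681) = (26942 - 5085)/(-35987) = 21857*(-1/35987) = -21857/35987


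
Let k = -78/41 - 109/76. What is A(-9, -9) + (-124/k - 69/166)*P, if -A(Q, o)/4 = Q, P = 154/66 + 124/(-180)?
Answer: 101205611/1049535 ≈ 96.429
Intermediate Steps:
P = 74/45 (P = 154*(1/66) + 124*(-1/180) = 7/3 - 31/45 = 74/45 ≈ 1.6444)
A(Q, o) = -4*Q
k = -10397/3116 (k = -78*1/41 - 109*1/76 = -78/41 - 109/76 = -10397/3116 ≈ -3.3367)
A(-9, -9) + (-124/k - 69/166)*P = -4*(-9) + (-124/(-10397/3116) - 69/166)*(74/45) = 36 + (-124*(-3116/10397) - 69*1/166)*(74/45) = 36 + (386384/10397 - 69/166)*(74/45) = 36 + (63422351/1725902)*(74/45) = 36 + 63422351/1049535 = 101205611/1049535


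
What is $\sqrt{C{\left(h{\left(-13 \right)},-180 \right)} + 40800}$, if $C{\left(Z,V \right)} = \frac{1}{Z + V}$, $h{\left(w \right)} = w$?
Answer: $\frac{\sqrt{1519759007}}{193} \approx 201.99$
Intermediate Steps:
$C{\left(Z,V \right)} = \frac{1}{V + Z}$
$\sqrt{C{\left(h{\left(-13 \right)},-180 \right)} + 40800} = \sqrt{\frac{1}{-180 - 13} + 40800} = \sqrt{\frac{1}{-193} + 40800} = \sqrt{- \frac{1}{193} + 40800} = \sqrt{\frac{7874399}{193}} = \frac{\sqrt{1519759007}}{193}$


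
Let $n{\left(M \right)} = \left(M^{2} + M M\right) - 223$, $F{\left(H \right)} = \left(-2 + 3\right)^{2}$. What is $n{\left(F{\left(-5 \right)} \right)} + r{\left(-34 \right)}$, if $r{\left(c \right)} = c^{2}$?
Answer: $935$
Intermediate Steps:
$F{\left(H \right)} = 1$ ($F{\left(H \right)} = 1^{2} = 1$)
$n{\left(M \right)} = -223 + 2 M^{2}$ ($n{\left(M \right)} = \left(M^{2} + M^{2}\right) - 223 = 2 M^{2} - 223 = -223 + 2 M^{2}$)
$n{\left(F{\left(-5 \right)} \right)} + r{\left(-34 \right)} = \left(-223 + 2 \cdot 1^{2}\right) + \left(-34\right)^{2} = \left(-223 + 2 \cdot 1\right) + 1156 = \left(-223 + 2\right) + 1156 = -221 + 1156 = 935$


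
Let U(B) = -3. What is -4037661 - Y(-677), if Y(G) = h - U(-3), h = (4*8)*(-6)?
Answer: -4037472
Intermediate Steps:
h = -192 (h = 32*(-6) = -192)
Y(G) = -189 (Y(G) = -192 - 1*(-3) = -192 + 3 = -189)
-4037661 - Y(-677) = -4037661 - 1*(-189) = -4037661 + 189 = -4037472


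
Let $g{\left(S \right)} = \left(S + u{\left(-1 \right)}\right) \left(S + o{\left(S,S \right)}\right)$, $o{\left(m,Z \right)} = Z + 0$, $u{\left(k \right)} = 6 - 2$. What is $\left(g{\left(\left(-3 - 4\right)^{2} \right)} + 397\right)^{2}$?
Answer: $31259281$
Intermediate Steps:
$u{\left(k \right)} = 4$
$o{\left(m,Z \right)} = Z$
$g{\left(S \right)} = 2 S \left(4 + S\right)$ ($g{\left(S \right)} = \left(S + 4\right) \left(S + S\right) = \left(4 + S\right) 2 S = 2 S \left(4 + S\right)$)
$\left(g{\left(\left(-3 - 4\right)^{2} \right)} + 397\right)^{2} = \left(2 \left(-3 - 4\right)^{2} \left(4 + \left(-3 - 4\right)^{2}\right) + 397\right)^{2} = \left(2 \left(-7\right)^{2} \left(4 + \left(-7\right)^{2}\right) + 397\right)^{2} = \left(2 \cdot 49 \left(4 + 49\right) + 397\right)^{2} = \left(2 \cdot 49 \cdot 53 + 397\right)^{2} = \left(5194 + 397\right)^{2} = 5591^{2} = 31259281$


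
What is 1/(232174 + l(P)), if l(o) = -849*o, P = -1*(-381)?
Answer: -1/91295 ≈ -1.0954e-5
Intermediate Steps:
P = 381
1/(232174 + l(P)) = 1/(232174 - 849*381) = 1/(232174 - 323469) = 1/(-91295) = -1/91295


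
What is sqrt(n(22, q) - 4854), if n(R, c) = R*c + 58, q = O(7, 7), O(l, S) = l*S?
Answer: 13*I*sqrt(22) ≈ 60.975*I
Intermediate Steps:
O(l, S) = S*l
q = 49 (q = 7*7 = 49)
n(R, c) = 58 + R*c
sqrt(n(22, q) - 4854) = sqrt((58 + 22*49) - 4854) = sqrt((58 + 1078) - 4854) = sqrt(1136 - 4854) = sqrt(-3718) = 13*I*sqrt(22)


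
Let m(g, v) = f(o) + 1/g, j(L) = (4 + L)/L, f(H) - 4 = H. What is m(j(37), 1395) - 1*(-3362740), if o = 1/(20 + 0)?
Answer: 2757450861/820 ≈ 3.3627e+6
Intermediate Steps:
o = 1/20 ≈ 0.050000
f(H) = 4 + H
j(L) = (4 + L)/L
m(g, v) = 81/20 + 1/g (m(g, v) = (4 + 1/20) + 1/g = 81/20 + 1/g)
m(j(37), 1395) - 1*(-3362740) = (81/20 + 1/((4 + 37)/37)) - 1*(-3362740) = (81/20 + 1/((1/37)*41)) + 3362740 = (81/20 + 1/(41/37)) + 3362740 = (81/20 + 37/41) + 3362740 = 4061/820 + 3362740 = 2757450861/820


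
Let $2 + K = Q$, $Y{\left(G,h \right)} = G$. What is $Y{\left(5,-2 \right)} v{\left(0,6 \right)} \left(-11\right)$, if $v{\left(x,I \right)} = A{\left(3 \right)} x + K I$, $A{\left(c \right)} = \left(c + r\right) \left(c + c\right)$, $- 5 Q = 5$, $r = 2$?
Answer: $990$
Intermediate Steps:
$Q = -1$ ($Q = \left(- \frac{1}{5}\right) 5 = -1$)
$A{\left(c \right)} = 2 c \left(2 + c\right)$ ($A{\left(c \right)} = \left(c + 2\right) \left(c + c\right) = \left(2 + c\right) 2 c = 2 c \left(2 + c\right)$)
$K = -3$ ($K = -2 - 1 = -3$)
$v{\left(x,I \right)} = - 3 I + 30 x$ ($v{\left(x,I \right)} = 2 \cdot 3 \left(2 + 3\right) x - 3 I = 2 \cdot 3 \cdot 5 x - 3 I = 30 x - 3 I = - 3 I + 30 x$)
$Y{\left(5,-2 \right)} v{\left(0,6 \right)} \left(-11\right) = 5 \left(\left(-3\right) 6 + 30 \cdot 0\right) \left(-11\right) = 5 \left(-18 + 0\right) \left(-11\right) = 5 \left(-18\right) \left(-11\right) = \left(-90\right) \left(-11\right) = 990$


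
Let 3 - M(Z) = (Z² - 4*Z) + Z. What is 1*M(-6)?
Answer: -51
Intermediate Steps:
M(Z) = 3 - Z² + 3*Z (M(Z) = 3 - ((Z² - 4*Z) + Z) = 3 - (Z² - 3*Z) = 3 + (-Z² + 3*Z) = 3 - Z² + 3*Z)
1*M(-6) = 1*(3 - 1*(-6)² + 3*(-6)) = 1*(3 - 1*36 - 18) = 1*(3 - 36 - 18) = 1*(-51) = -51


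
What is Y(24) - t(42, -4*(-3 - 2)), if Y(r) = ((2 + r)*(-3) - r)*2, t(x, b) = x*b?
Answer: -1044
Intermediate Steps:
t(x, b) = b*x
Y(r) = -12 - 8*r (Y(r) = ((-6 - 3*r) - r)*2 = (-6 - 4*r)*2 = -12 - 8*r)
Y(24) - t(42, -4*(-3 - 2)) = (-12 - 8*24) - (-4*(-3 - 2))*42 = (-12 - 192) - (-4*(-5))*42 = -204 - 20*42 = -204 - 1*840 = -204 - 840 = -1044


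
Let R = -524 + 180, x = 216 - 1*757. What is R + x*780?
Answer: -422324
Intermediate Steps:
x = -541 (x = 216 - 757 = -541)
R = -344
R + x*780 = -344 - 541*780 = -344 - 421980 = -422324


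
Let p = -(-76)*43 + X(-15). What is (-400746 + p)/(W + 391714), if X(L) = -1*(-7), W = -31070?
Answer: -397471/360644 ≈ -1.1021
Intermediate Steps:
X(L) = 7
p = 3275 (p = -(-76)*43 + 7 = -76*(-43) + 7 = 3268 + 7 = 3275)
(-400746 + p)/(W + 391714) = (-400746 + 3275)/(-31070 + 391714) = -397471/360644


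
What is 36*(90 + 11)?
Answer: 3636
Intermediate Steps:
36*(90 + 11) = 36*101 = 3636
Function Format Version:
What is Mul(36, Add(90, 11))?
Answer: 3636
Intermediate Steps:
Mul(36, Add(90, 11)) = Mul(36, 101) = 3636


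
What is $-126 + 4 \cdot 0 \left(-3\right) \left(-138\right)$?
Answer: $-126$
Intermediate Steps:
$-126 + 4 \cdot 0 \left(-3\right) \left(-138\right) = -126 + 0 \left(-3\right) \left(-138\right) = -126 + 0 \left(-138\right) = -126 + 0 = -126$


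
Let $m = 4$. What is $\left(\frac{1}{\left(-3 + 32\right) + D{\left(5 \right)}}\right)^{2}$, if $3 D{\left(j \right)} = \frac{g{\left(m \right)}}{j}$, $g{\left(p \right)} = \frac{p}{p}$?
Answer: $\frac{225}{190096} \approx 0.0011836$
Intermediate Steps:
$g{\left(p \right)} = 1$
$D{\left(j \right)} = \frac{1}{3 j}$ ($D{\left(j \right)} = \frac{1 \frac{1}{j}}{3} = \frac{1}{3 j}$)
$\left(\frac{1}{\left(-3 + 32\right) + D{\left(5 \right)}}\right)^{2} = \left(\frac{1}{\left(-3 + 32\right) + \frac{1}{3 \cdot 5}}\right)^{2} = \left(\frac{1}{29 + \frac{1}{3} \cdot \frac{1}{5}}\right)^{2} = \left(\frac{1}{29 + \frac{1}{15}}\right)^{2} = \left(\frac{1}{\frac{436}{15}}\right)^{2} = \left(\frac{15}{436}\right)^{2} = \frac{225}{190096}$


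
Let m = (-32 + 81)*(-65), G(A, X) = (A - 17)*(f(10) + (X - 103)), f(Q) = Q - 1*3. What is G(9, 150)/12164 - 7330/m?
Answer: 4389310/1937117 ≈ 2.2659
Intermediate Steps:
f(Q) = -3 + Q (f(Q) = Q - 3 = -3 + Q)
G(A, X) = (-96 + X)*(-17 + A) (G(A, X) = (A - 17)*((-3 + 10) + (X - 103)) = (-17 + A)*(7 + (-103 + X)) = (-17 + A)*(-96 + X) = (-96 + X)*(-17 + A))
m = -3185 (m = 49*(-65) = -3185)
G(9, 150)/12164 - 7330/m = (1632 - 96*9 - 17*150 + 9*150)/12164 - 7330/(-3185) = (1632 - 864 - 2550 + 1350)*(1/12164) - 7330*(-1/3185) = -432*1/12164 + 1466/637 = -108/3041 + 1466/637 = 4389310/1937117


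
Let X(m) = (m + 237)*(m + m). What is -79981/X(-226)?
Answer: 7271/452 ≈ 16.086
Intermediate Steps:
X(m) = 2*m*(237 + m) (X(m) = (237 + m)*(2*m) = 2*m*(237 + m))
-79981/X(-226) = -79981*(-1/(452*(237 - 226))) = -79981/(2*(-226)*11) = -79981/(-4972) = -79981*(-1/4972) = 7271/452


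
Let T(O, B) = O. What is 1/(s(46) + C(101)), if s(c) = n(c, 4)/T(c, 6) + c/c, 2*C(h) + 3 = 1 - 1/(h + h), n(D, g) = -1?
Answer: -9292/225 ≈ -41.298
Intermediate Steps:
C(h) = -1 - 1/(4*h) (C(h) = -3/2 + (1 - 1/(h + h))/2 = -3/2 + (1 - 1/(2*h))/2 = -3/2 + (½ - 1/(4*h)) = -1 - 1/(4*h))
s(c) = 1 - 1/c (s(c) = -1/c + c/c = -1/c + 1 = 1 - 1/c)
1/(s(46) + C(101)) = 1/((-1 + 46)/46 + (-¼ - 1*101)/101) = 1/((1/46)*45 + (-¼ - 101)/101) = 1/(45/46 + (1/101)*(-405/4)) = 1/(45/46 - 405/404) = 1/(-225/9292) = -9292/225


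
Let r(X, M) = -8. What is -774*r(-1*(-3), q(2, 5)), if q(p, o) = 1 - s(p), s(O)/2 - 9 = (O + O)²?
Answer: 6192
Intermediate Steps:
s(O) = 18 + 8*O² (s(O) = 18 + 2*(O + O)² = 18 + 2*(2*O)² = 18 + 2*(4*O²) = 18 + 8*O²)
q(p, o) = -17 - 8*p² (q(p, o) = 1 - (18 + 8*p²) = 1 + (-18 - 8*p²) = -17 - 8*p²)
-774*r(-1*(-3), q(2, 5)) = -774*(-8) = 6192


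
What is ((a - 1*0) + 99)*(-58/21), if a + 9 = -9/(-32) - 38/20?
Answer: -410089/1680 ≈ -244.10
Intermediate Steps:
a = -1699/160 (a = -9 + (-9/(-32) - 38/20) = -9 + (-9*(-1/32) - 38*1/20) = -9 + (9/32 - 19/10) = -9 - 259/160 = -1699/160 ≈ -10.619)
((a - 1*0) + 99)*(-58/21) = ((-1699/160 - 1*0) + 99)*(-58/21) = ((-1699/160 + 0) + 99)*(-58*1/21) = (-1699/160 + 99)*(-58/21) = (14141/160)*(-58/21) = -410089/1680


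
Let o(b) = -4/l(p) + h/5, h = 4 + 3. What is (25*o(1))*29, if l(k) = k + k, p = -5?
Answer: 1305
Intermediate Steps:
l(k) = 2*k
h = 7
o(b) = 9/5 (o(b) = -4/(2*(-5)) + 7/5 = -4/(-10) + 7*(⅕) = -4*(-⅒) + 7/5 = ⅖ + 7/5 = 9/5)
(25*o(1))*29 = (25*(9/5))*29 = 45*29 = 1305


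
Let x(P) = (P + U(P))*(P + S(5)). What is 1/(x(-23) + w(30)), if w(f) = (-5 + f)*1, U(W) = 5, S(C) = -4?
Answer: 1/511 ≈ 0.0019569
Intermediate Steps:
w(f) = -5 + f
x(P) = (-4 + P)*(5 + P) (x(P) = (P + 5)*(P - 4) = (5 + P)*(-4 + P) = (-4 + P)*(5 + P))
1/(x(-23) + w(30)) = 1/((-20 - 23 + (-23)²) + (-5 + 30)) = 1/((-20 - 23 + 529) + 25) = 1/(486 + 25) = 1/511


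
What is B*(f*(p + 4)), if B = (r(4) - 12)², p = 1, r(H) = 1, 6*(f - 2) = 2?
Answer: 4235/3 ≈ 1411.7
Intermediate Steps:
f = 7/3 (f = 2 + (⅙)*2 = 2 + ⅓ = 7/3 ≈ 2.3333)
B = 121 (B = (1 - 12)² = (-11)² = 121)
B*(f*(p + 4)) = 121*(7*(1 + 4)/3) = 121*((7/3)*5) = 121*(35/3) = 4235/3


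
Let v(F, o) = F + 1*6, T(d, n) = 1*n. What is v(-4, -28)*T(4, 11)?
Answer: 22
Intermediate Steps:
T(d, n) = n
v(F, o) = 6 + F (v(F, o) = F + 6 = 6 + F)
v(-4, -28)*T(4, 11) = (6 - 4)*11 = 2*11 = 22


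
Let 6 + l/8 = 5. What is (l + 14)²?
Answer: 36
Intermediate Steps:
l = -8 (l = -48 + 8*5 = -48 + 40 = -8)
(l + 14)² = (-8 + 14)² = 6² = 36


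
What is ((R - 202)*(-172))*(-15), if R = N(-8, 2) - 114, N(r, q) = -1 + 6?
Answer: -802380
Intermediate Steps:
N(r, q) = 5
R = -109 (R = 5 - 114 = -109)
((R - 202)*(-172))*(-15) = ((-109 - 202)*(-172))*(-15) = -311*(-172)*(-15) = 53492*(-15) = -802380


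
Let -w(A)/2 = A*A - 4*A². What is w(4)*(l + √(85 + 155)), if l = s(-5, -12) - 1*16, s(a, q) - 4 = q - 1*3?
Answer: -2592 + 384*√15 ≈ -1104.8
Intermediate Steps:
s(a, q) = 1 + q (s(a, q) = 4 + (q - 1*3) = 4 + (q - 3) = 4 + (-3 + q) = 1 + q)
w(A) = 6*A² (w(A) = -2*(A*A - 4*A²) = -2*(A² - 4*A²) = -(-6)*A² = 6*A²)
l = -27 (l = (1 - 12) - 1*16 = -11 - 16 = -27)
w(4)*(l + √(85 + 155)) = (6*4²)*(-27 + √(85 + 155)) = (6*16)*(-27 + √240) = 96*(-27 + 4*√15) = -2592 + 384*√15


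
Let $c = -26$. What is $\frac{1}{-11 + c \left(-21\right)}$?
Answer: $\frac{1}{535} \approx 0.0018692$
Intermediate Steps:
$\frac{1}{-11 + c \left(-21\right)} = \frac{1}{-11 - -546} = \frac{1}{-11 + 546} = \frac{1}{535}$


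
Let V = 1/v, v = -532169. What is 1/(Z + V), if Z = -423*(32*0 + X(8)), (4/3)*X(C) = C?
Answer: -532169/1350644923 ≈ -0.00039401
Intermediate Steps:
X(C) = 3*C/4
Z = -2538 (Z = -423*(32*0 + (3/4)*8) = -423*(0 + 6) = -423*6 = -2538)
V = -1/532169 (V = 1/(-532169) = -1/532169 ≈ -1.8791e-6)
1/(Z + V) = 1/(-2538 - 1/532169) = 1/(-1350644923/532169) = -532169/1350644923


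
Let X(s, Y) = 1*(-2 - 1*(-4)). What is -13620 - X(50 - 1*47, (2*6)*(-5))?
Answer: -13622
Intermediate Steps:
X(s, Y) = 2 (X(s, Y) = 1*(-2 + 4) = 1*2 = 2)
-13620 - X(50 - 1*47, (2*6)*(-5)) = -13620 - 1*2 = -13620 - 2 = -13622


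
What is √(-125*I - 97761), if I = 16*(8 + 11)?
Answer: I*√135761 ≈ 368.46*I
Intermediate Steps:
I = 304 (I = 16*19 = 304)
√(-125*I - 97761) = √(-125*304 - 97761) = √(-38000 - 97761) = √(-135761) = I*√135761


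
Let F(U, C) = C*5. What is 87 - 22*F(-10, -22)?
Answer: 2507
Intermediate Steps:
F(U, C) = 5*C
87 - 22*F(-10, -22) = 87 - 110*(-22) = 87 - 22*(-110) = 87 + 2420 = 2507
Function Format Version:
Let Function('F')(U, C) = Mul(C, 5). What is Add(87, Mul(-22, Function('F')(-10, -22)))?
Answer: 2507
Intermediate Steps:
Function('F')(U, C) = Mul(5, C)
Add(87, Mul(-22, Function('F')(-10, -22))) = Add(87, Mul(-22, Mul(5, -22))) = Add(87, Mul(-22, -110)) = Add(87, 2420) = 2507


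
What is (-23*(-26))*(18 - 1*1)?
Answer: 10166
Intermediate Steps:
(-23*(-26))*(18 - 1*1) = 598*(18 - 1) = 598*17 = 10166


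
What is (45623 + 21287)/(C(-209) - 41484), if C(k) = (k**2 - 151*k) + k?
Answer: 66910/33547 ≈ 1.9945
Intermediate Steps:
C(k) = k**2 - 150*k
(45623 + 21287)/(C(-209) - 41484) = (45623 + 21287)/(-209*(-150 - 209) - 41484) = 66910/(-209*(-359) - 41484) = 66910/(75031 - 41484) = 66910/33547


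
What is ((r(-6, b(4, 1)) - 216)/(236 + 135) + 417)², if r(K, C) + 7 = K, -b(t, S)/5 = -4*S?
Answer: 23863452484/137641 ≈ 1.7337e+5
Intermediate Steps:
b(t, S) = 20*S (b(t, S) = -(-20)*S = 20*S)
r(K, C) = -7 + K
((r(-6, b(4, 1)) - 216)/(236 + 135) + 417)² = (((-7 - 6) - 216)/(236 + 135) + 417)² = ((-13 - 216)/371 + 417)² = (-229*1/371 + 417)² = (-229/371 + 417)² = (154478/371)² = 23863452484/137641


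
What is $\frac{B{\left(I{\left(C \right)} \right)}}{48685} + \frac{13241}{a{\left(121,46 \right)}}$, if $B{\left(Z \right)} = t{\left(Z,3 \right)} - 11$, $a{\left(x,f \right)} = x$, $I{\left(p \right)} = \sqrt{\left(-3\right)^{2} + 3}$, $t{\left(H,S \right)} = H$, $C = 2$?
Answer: $\frac{644636754}{5890885} + \frac{2 \sqrt{3}}{48685} \approx 109.43$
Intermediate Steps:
$I{\left(p \right)} = 2 \sqrt{3}$ ($I{\left(p \right)} = \sqrt{9 + 3} = \sqrt{12} = 2 \sqrt{3}$)
$B{\left(Z \right)} = -11 + Z$ ($B{\left(Z \right)} = Z - 11 = -11 + Z$)
$\frac{B{\left(I{\left(C \right)} \right)}}{48685} + \frac{13241}{a{\left(121,46 \right)}} = \frac{-11 + 2 \sqrt{3}}{48685} + \frac{13241}{121} = \left(-11 + 2 \sqrt{3}\right) \frac{1}{48685} + 13241 \cdot \frac{1}{121} = \left(- \frac{11}{48685} + \frac{2 \sqrt{3}}{48685}\right) + \frac{13241}{121} = \frac{644636754}{5890885} + \frac{2 \sqrt{3}}{48685}$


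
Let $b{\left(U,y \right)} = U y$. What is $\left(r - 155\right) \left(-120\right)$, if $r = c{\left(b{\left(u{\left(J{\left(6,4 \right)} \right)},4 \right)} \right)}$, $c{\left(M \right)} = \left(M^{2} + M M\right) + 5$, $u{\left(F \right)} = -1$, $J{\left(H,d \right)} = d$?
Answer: $14160$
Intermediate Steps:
$c{\left(M \right)} = 5 + 2 M^{2}$ ($c{\left(M \right)} = \left(M^{2} + M^{2}\right) + 5 = 2 M^{2} + 5 = 5 + 2 M^{2}$)
$r = 37$ ($r = 5 + 2 \left(\left(-1\right) 4\right)^{2} = 5 + 2 \left(-4\right)^{2} = 5 + 2 \cdot 16 = 5 + 32 = 37$)
$\left(r - 155\right) \left(-120\right) = \left(37 - 155\right) \left(-120\right) = \left(-118\right) \left(-120\right) = 14160$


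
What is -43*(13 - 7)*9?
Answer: -2322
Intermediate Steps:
-43*(13 - 7)*9 = -43*6*9 = -258*9 = -2322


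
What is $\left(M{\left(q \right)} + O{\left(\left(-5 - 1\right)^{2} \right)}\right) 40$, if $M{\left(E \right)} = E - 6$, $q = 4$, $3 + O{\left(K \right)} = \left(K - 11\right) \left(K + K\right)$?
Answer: $71800$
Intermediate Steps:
$O{\left(K \right)} = -3 + 2 K \left(-11 + K\right)$ ($O{\left(K \right)} = -3 + \left(K - 11\right) \left(K + K\right) = -3 + \left(-11 + K\right) 2 K = -3 + 2 K \left(-11 + K\right)$)
$M{\left(E \right)} = -6 + E$ ($M{\left(E \right)} = E - 6 = -6 + E$)
$\left(M{\left(q \right)} + O{\left(\left(-5 - 1\right)^{2} \right)}\right) 40 = \left(\left(-6 + 4\right) - \left(3 - 2 \left(-5 - 1\right)^{4} + 22 \left(-5 - 1\right)^{2}\right)\right) 40 = \left(-2 - \left(3 - 2592 + 792\right)\right) 40 = \left(-2 - \left(795 - 2592\right)\right) 40 = \left(-2 - -1797\right) 40 = \left(-2 + 1797\right) 40 = 1795 \cdot 40 = 71800$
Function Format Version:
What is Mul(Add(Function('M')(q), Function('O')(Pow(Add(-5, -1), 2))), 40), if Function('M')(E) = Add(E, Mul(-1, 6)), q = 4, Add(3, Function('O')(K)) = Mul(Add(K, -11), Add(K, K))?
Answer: 71800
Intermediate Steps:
Function('O')(K) = Add(-3, Mul(2, K, Add(-11, K))) (Function('O')(K) = Add(-3, Mul(Add(K, -11), Add(K, K))) = Add(-3, Mul(Add(-11, K), Mul(2, K))) = Add(-3, Mul(2, K, Add(-11, K))))
Function('M')(E) = Add(-6, E) (Function('M')(E) = Add(E, -6) = Add(-6, E))
Mul(Add(Function('M')(q), Function('O')(Pow(Add(-5, -1), 2))), 40) = Mul(Add(Add(-6, 4), Add(-3, Mul(-22, Pow(Add(-5, -1), 2)), Mul(2, Pow(Pow(Add(-5, -1), 2), 2)))), 40) = Mul(Add(-2, Add(-3, Mul(-22, Pow(-6, 2)), Mul(2, Pow(Pow(-6, 2), 2)))), 40) = Mul(Add(-2, Add(-3, Mul(-22, 36), Mul(2, Pow(36, 2)))), 40) = Mul(Add(-2, Add(-3, -792, Mul(2, 1296))), 40) = Mul(Add(-2, Add(-3, -792, 2592)), 40) = Mul(Add(-2, 1797), 40) = Mul(1795, 40) = 71800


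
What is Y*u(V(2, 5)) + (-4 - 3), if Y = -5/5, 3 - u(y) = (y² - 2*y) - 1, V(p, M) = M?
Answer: 4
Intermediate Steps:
u(y) = 4 - y² + 2*y (u(y) = 3 - ((y² - 2*y) - 1) = 3 - (-1 + y² - 2*y) = 3 + (1 - y² + 2*y) = 4 - y² + 2*y)
Y = -1 (Y = -5*⅕ = -1)
Y*u(V(2, 5)) + (-4 - 3) = -(4 - 1*5² + 2*5) + (-4 - 3) = -(4 - 1*25 + 10) - 7 = -(4 - 25 + 10) - 7 = -1*(-11) - 7 = 11 - 7 = 4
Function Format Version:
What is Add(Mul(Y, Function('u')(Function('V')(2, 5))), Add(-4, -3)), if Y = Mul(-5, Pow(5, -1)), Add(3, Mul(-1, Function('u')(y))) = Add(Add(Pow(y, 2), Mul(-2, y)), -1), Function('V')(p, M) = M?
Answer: 4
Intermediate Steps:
Function('u')(y) = Add(4, Mul(-1, Pow(y, 2)), Mul(2, y)) (Function('u')(y) = Add(3, Mul(-1, Add(Add(Pow(y, 2), Mul(-2, y)), -1))) = Add(3, Mul(-1, Add(-1, Pow(y, 2), Mul(-2, y)))) = Add(3, Add(1, Mul(-1, Pow(y, 2)), Mul(2, y))) = Add(4, Mul(-1, Pow(y, 2)), Mul(2, y)))
Y = -1 (Y = Mul(-5, Rational(1, 5)) = -1)
Add(Mul(Y, Function('u')(Function('V')(2, 5))), Add(-4, -3)) = Add(Mul(-1, Add(4, Mul(-1, Pow(5, 2)), Mul(2, 5))), Add(-4, -3)) = Add(Mul(-1, Add(4, Mul(-1, 25), 10)), -7) = Add(Mul(-1, Add(4, -25, 10)), -7) = Add(Mul(-1, -11), -7) = Add(11, -7) = 4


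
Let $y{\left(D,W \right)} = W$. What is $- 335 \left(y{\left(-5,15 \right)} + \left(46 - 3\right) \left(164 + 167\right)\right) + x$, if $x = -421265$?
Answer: $-5194345$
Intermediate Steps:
$- 335 \left(y{\left(-5,15 \right)} + \left(46 - 3\right) \left(164 + 167\right)\right) + x = - 335 \left(15 + \left(46 - 3\right) \left(164 + 167\right)\right) - 421265 = - 335 \left(15 + 43 \cdot 331\right) - 421265 = - 335 \left(15 + 14233\right) - 421265 = \left(-335\right) 14248 - 421265 = -4773080 - 421265 = -5194345$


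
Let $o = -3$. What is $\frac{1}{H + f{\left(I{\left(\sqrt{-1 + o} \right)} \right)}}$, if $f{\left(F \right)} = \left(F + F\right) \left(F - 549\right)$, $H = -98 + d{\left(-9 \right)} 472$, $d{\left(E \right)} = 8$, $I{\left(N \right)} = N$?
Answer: $\frac{1835}{9145658} + \frac{549 i}{4572829} \approx 0.00020064 + 0.00012006 i$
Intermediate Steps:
$H = 3678$ ($H = -98 + 8 \cdot 472 = -98 + 3776 = 3678$)
$f{\left(F \right)} = 2 F \left(-549 + F\right)$
$\frac{1}{H + f{\left(I{\left(\sqrt{-1 + o} \right)} \right)}} = \frac{1}{3678 + 2 \sqrt{-1 - 3} \left(-549 + \sqrt{-1 - 3}\right)} = \frac{1}{3678 + 2 \sqrt{-4} \left(-549 + \sqrt{-4}\right)} = \frac{1}{3678 + 2 \cdot 2 i \left(-549 + 2 i\right)} = \frac{1}{3678 + 4 i \left(-549 + 2 i\right)}$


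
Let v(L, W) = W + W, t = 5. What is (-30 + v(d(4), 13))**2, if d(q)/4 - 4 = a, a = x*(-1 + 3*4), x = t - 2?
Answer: 16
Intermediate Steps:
x = 3 (x = 5 - 2 = 3)
a = 33 (a = 3*(-1 + 3*4) = 3*(-1 + 12) = 3*11 = 33)
d(q) = 148 (d(q) = 16 + 4*33 = 16 + 132 = 148)
v(L, W) = 2*W
(-30 + v(d(4), 13))**2 = (-30 + 2*13)**2 = (-30 + 26)**2 = (-4)**2 = 16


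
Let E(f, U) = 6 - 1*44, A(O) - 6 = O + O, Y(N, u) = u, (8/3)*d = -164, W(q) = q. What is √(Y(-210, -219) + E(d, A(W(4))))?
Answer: I*√257 ≈ 16.031*I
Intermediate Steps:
d = -123/2 (d = (3/8)*(-164) = -123/2 ≈ -61.500)
A(O) = 6 + 2*O (A(O) = 6 + (O + O) = 6 + 2*O)
E(f, U) = -38 (E(f, U) = 6 - 44 = -38)
√(Y(-210, -219) + E(d, A(W(4)))) = √(-219 - 38) = √(-257) = I*√257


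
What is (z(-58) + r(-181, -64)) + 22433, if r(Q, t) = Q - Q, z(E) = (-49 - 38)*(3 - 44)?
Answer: 26000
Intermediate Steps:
z(E) = 3567 (z(E) = -87*(-41) = 3567)
r(Q, t) = 0
(z(-58) + r(-181, -64)) + 22433 = (3567 + 0) + 22433 = 3567 + 22433 = 26000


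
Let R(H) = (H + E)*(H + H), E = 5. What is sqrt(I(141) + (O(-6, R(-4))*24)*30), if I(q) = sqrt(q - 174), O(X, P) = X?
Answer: sqrt(-4320 + I*sqrt(33)) ≈ 0.0437 + 65.727*I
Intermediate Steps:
R(H) = 2*H*(5 + H) (R(H) = (H + 5)*(H + H) = (5 + H)*(2*H) = 2*H*(5 + H))
I(q) = sqrt(-174 + q)
sqrt(I(141) + (O(-6, R(-4))*24)*30) = sqrt(sqrt(-174 + 141) - 6*24*30) = sqrt(sqrt(-33) - 144*30) = sqrt(I*sqrt(33) - 4320) = sqrt(-4320 + I*sqrt(33))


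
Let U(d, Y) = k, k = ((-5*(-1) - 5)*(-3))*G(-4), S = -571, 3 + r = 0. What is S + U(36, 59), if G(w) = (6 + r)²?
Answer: -571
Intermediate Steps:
r = -3 (r = -3 + 0 = -3)
G(w) = 9 (G(w) = (6 - 3)² = 3² = 9)
k = 0 (k = ((-5*(-1) - 5)*(-3))*9 = ((5 - 5)*(-3))*9 = (0*(-3))*9 = 0*9 = 0)
U(d, Y) = 0
S + U(36, 59) = -571 + 0 = -571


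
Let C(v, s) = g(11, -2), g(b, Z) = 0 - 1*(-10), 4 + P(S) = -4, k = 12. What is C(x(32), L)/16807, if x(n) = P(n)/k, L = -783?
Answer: 10/16807 ≈ 0.00059499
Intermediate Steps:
P(S) = -8 (P(S) = -4 - 4 = -8)
g(b, Z) = 10 (g(b, Z) = 0 + 10 = 10)
x(n) = -2/3 (x(n) = -8/12 = -8*1/12 = -2/3)
C(v, s) = 10
C(x(32), L)/16807 = 10/16807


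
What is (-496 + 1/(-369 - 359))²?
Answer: 130385265921/529984 ≈ 2.4602e+5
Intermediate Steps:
(-496 + 1/(-369 - 359))² = (-496 + 1/(-728))² = (-496 - 1/728)² = (-361089/728)² = 130385265921/529984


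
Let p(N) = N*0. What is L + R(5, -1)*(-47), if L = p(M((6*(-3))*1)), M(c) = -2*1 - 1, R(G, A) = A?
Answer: 47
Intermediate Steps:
M(c) = -3 (M(c) = -2 - 1 = -3)
p(N) = 0
L = 0
L + R(5, -1)*(-47) = 0 - 1*(-47) = 0 + 47 = 47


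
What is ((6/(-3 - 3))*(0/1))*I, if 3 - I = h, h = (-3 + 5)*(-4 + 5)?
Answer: 0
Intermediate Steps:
h = 2 (h = 2*1 = 2)
I = 1 (I = 3 - 1*2 = 3 - 2 = 1)
((6/(-3 - 3))*(0/1))*I = ((6/(-3 - 3))*(0/1))*1 = ((6/(-6))*(0*1))*1 = ((6*(-⅙))*0)*1 = -1*0*1 = 0*1 = 0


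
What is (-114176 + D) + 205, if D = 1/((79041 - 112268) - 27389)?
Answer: -6908466137/60616 ≈ -1.1397e+5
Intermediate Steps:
D = -1/60616 (D = 1/(-33227 - 27389) = 1/(-60616) = -1/60616 ≈ -1.6497e-5)
(-114176 + D) + 205 = (-114176 - 1/60616) + 205 = -6920892417/60616 + 205 = -6908466137/60616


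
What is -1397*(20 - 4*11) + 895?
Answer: 34423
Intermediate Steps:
-1397*(20 - 4*11) + 895 = -1397*(20 - 44) + 895 = -1397*(-24) + 895 = 33528 + 895 = 34423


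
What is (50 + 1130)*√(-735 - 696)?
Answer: 3540*I*√159 ≈ 44638.0*I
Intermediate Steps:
(50 + 1130)*√(-735 - 696) = 1180*√(-1431) = 1180*(3*I*√159) = 3540*I*√159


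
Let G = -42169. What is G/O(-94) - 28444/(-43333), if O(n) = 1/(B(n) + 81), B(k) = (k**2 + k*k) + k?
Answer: -32268454494099/43333 ≈ -7.4466e+8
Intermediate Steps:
B(k) = k + 2*k**2 (B(k) = (k**2 + k**2) + k = 2*k**2 + k = k + 2*k**2)
O(n) = 1/(81 + n*(1 + 2*n)) (O(n) = 1/(n*(1 + 2*n) + 81) = 1/(81 + n*(1 + 2*n)))
G/O(-94) - 28444/(-43333) = -(3415689 - 3963886*(1 + 2*(-94))) - 28444/(-43333) = -(3415689 - 3963886*(1 - 188)) - 28444*(-1/43333) = -42169/(1/(81 - 94*(-187))) + 28444/43333 = -42169/(1/(81 + 17578)) + 28444/43333 = -42169/(1/17659) + 28444/43333 = -42169/1/17659 + 28444/43333 = -42169*17659 + 28444/43333 = -744662371 + 28444/43333 = -32268454494099/43333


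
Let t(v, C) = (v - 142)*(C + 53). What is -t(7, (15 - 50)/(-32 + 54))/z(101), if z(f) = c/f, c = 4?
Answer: 15421185/88 ≈ 1.7524e+5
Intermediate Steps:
t(v, C) = (-142 + v)*(53 + C)
z(f) = 4/f
-t(7, (15 - 50)/(-32 + 54))/z(101) = -(-7526 - 142*(15 - 50)/(-32 + 54) + 53*7 + ((15 - 50)/(-32 + 54))*7)/(4/101) = -(-7526 - (-4970)/22 + 371 - 35/22*7)/(4*(1/101)) = -(-7526 - (-4970)/22 + 371 - 35*1/22*7)/4/101 = -(-7526 - 142*(-35/22) + 371 - 35/22*7)*101/4 = -(-7526 + 2485/11 + 371 - 245/22)*101/4 = -(-152685)*101/(22*4) = -1*(-15421185/88) = 15421185/88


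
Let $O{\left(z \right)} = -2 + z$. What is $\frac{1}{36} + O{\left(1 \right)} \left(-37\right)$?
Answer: $\frac{1333}{36} \approx 37.028$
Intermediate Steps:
$\frac{1}{36} + O{\left(1 \right)} \left(-37\right) = \frac{1}{36} + \left(-2 + 1\right) \left(-37\right) = \frac{1}{36} - -37 = \frac{1}{36} + 37 = \frac{1333}{36}$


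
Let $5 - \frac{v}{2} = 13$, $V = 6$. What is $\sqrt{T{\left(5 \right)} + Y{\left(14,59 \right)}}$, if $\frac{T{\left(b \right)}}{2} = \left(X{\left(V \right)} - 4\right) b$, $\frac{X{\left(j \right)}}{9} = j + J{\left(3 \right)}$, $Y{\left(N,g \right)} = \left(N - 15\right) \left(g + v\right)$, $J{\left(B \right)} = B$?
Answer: $\sqrt{727} \approx 26.963$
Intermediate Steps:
$v = -16$ ($v = 10 - 26 = -16$)
$Y{\left(N,g \right)} = \left(-16 + g\right) \left(-15 + N\right)$ ($Y{\left(N,g \right)} = \left(N - 15\right) \left(g - 16\right) = \left(-15 + N\right) \left(-16 + g\right) = \left(-16 + g\right) \left(-15 + N\right)$)
$X{\left(j \right)} = 27 + 9 j$ ($X{\left(j \right)} = 9 \left(j + 3\right) = 9 \left(3 + j\right) = 27 + 9 j$)
$T{\left(b \right)} = 154 b$ ($T{\left(b \right)} = 2 \left(\left(27 + 9 \cdot 6\right) - 4\right) b = 2 \left(\left(27 + 54\right) - 4\right) b = 2 \left(81 - 4\right) b = 2 \cdot 77 b = 154 b$)
$\sqrt{T{\left(5 \right)} + Y{\left(14,59 \right)}} = \sqrt{154 \cdot 5 + \left(240 - 224 - 885 + 14 \cdot 59\right)} = \sqrt{770 + \left(240 - 224 - 885 + 826\right)} = \sqrt{770 - 43} = \sqrt{727}$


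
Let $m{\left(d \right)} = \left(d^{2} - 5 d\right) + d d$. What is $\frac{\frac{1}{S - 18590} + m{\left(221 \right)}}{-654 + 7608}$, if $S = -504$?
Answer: $\frac{1844041237}{132779676} \approx 13.888$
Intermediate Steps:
$m{\left(d \right)} = - 5 d + 2 d^{2}$ ($m{\left(d \right)} = \left(d^{2} - 5 d\right) + d^{2} = - 5 d + 2 d^{2}$)
$\frac{\frac{1}{S - 18590} + m{\left(221 \right)}}{-654 + 7608} = \frac{\frac{1}{-504 - 18590} + 221 \left(-5 + 2 \cdot 221\right)}{-654 + 7608} = \frac{\frac{1}{-19094} + 221 \left(-5 + 442\right)}{6954} = \left(- \frac{1}{19094} + 221 \cdot 437\right) \frac{1}{6954} = \left(- \frac{1}{19094} + 96577\right) \frac{1}{6954} = \frac{1844041237}{19094} \cdot \frac{1}{6954} = \frac{1844041237}{132779676}$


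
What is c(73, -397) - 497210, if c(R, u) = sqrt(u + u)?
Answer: -497210 + I*sqrt(794) ≈ -4.9721e+5 + 28.178*I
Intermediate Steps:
c(R, u) = sqrt(2)*sqrt(u) (c(R, u) = sqrt(2*u) = sqrt(2)*sqrt(u))
c(73, -397) - 497210 = sqrt(2)*sqrt(-397) - 497210 = sqrt(2)*(I*sqrt(397)) - 497210 = I*sqrt(794) - 497210 = -497210 + I*sqrt(794)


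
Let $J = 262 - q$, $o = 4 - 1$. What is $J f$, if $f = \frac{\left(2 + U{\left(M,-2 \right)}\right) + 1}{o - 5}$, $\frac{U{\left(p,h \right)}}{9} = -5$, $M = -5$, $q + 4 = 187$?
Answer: $1659$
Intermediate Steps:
$q = 183$ ($q = -4 + 187 = 183$)
$U{\left(p,h \right)} = -45$ ($U{\left(p,h \right)} = 9 \left(-5\right) = -45$)
$o = 3$ ($o = 4 - 1 = 3$)
$f = 21$ ($f = \frac{\left(2 - 45\right) + 1}{3 - 5} = \frac{-43 + 1}{-2} = \left(-42\right) \left(- \frac{1}{2}\right) = 21$)
$J = 79$ ($J = 262 - 183 = 79$)
$J f = 79 \cdot 21 = 1659$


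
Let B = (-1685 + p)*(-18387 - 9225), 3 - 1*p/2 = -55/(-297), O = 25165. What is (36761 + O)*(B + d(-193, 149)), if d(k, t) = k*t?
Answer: 2869775786026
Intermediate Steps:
p = 152/27 (p = 6 - 2*(-55)/(-297) = 6 - (-2)*(-55)/297 = 6 - 2*5/27 = 6 - 10/27 = 152/27 ≈ 5.6296)
B = 139112324/3 (B = (-1685 + 152/27)*(-18387 - 9225) = -45343/27*(-27612) = 139112324/3 ≈ 4.6371e+7)
(36761 + O)*(B + d(-193, 149)) = (36761 + 25165)*(139112324/3 - 193*149) = 61926*(139112324/3 - 28757) = 61926*(139026053/3) = 2869775786026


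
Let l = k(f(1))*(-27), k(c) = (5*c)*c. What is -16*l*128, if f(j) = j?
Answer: 276480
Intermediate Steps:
k(c) = 5*c**2
l = -135 (l = (5*1**2)*(-27) = (5*1)*(-27) = 5*(-27) = -135)
-16*l*128 = -16*(-135)*128 = 2160*128 = 276480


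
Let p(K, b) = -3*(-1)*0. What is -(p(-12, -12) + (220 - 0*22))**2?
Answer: -48400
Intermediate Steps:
p(K, b) = 0 (p(K, b) = 3*0 = 0)
-(p(-12, -12) + (220 - 0*22))**2 = -(0 + (220 - 0*22))**2 = -(0 + (220 - 1*0))**2 = -(0 + (220 + 0))**2 = -(0 + 220)**2 = -1*220**2 = -1*48400 = -48400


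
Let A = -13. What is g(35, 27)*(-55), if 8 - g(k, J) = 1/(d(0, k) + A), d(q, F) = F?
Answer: -875/2 ≈ -437.50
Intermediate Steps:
g(k, J) = 8 - 1/(-13 + k) (g(k, J) = 8 - 1/(k - 13) = 8 - 1/(-13 + k))
g(35, 27)*(-55) = ((-105 + 8*35)/(-13 + 35))*(-55) = ((-105 + 280)/22)*(-55) = ((1/22)*175)*(-55) = (175/22)*(-55) = -875/2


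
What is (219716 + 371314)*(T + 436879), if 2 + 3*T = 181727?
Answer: 294010237620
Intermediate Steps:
T = 60575 (T = -⅔ + (⅓)*181727 = -⅔ + 181727/3 = 60575)
(219716 + 371314)*(T + 436879) = (219716 + 371314)*(60575 + 436879) = 591030*497454 = 294010237620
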